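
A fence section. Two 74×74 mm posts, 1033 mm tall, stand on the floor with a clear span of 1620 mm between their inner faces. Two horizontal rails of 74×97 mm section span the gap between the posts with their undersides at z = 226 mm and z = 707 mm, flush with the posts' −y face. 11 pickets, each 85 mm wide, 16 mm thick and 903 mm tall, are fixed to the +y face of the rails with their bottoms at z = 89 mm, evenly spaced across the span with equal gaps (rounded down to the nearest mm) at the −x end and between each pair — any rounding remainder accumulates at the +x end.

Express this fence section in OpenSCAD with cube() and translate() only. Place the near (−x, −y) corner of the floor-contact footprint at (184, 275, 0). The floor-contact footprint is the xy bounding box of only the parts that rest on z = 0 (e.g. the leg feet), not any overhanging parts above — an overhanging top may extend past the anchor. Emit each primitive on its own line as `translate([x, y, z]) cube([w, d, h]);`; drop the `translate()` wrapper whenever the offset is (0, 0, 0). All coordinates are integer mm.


translate([184, 275, 0]) cube([74, 74, 1033]);
translate([1878, 275, 0]) cube([74, 74, 1033]);
translate([258, 275, 226]) cube([1620, 74, 97]);
translate([258, 275, 707]) cube([1620, 74, 97]);
translate([315, 349, 89]) cube([85, 16, 903]);
translate([457, 349, 89]) cube([85, 16, 903]);
translate([599, 349, 89]) cube([85, 16, 903]);
translate([741, 349, 89]) cube([85, 16, 903]);
translate([883, 349, 89]) cube([85, 16, 903]);
translate([1025, 349, 89]) cube([85, 16, 903]);
translate([1167, 349, 89]) cube([85, 16, 903]);
translate([1309, 349, 89]) cube([85, 16, 903]);
translate([1451, 349, 89]) cube([85, 16, 903]);
translate([1593, 349, 89]) cube([85, 16, 903]);
translate([1735, 349, 89]) cube([85, 16, 903]);


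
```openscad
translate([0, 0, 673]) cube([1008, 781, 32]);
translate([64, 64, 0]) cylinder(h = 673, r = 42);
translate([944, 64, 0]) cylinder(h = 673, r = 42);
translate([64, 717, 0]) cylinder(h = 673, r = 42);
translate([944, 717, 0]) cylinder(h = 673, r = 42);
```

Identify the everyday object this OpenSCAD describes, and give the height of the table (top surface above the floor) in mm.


A table. The table height is 705 mm.

A 1008×781×32 slab sits at z = 673 on four Ø84 mm round legs — a table. The top surface is at 673 + 32 = 705 mm.


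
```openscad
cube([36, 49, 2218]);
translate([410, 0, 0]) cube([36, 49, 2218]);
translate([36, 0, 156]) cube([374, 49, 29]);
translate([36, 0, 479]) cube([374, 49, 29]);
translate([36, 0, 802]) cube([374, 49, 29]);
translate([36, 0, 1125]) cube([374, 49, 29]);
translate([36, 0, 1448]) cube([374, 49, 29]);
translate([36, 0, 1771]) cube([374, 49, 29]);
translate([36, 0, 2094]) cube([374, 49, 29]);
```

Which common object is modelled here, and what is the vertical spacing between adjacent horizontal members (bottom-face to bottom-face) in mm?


A ladder. The rung spacing is 323 mm.

Two tall 36×49 posts with 7 short bars between them — a ladder. Adjacent rungs sit at z = 156 and z = 479, so the spacing is 479 − 156 = 323 mm.


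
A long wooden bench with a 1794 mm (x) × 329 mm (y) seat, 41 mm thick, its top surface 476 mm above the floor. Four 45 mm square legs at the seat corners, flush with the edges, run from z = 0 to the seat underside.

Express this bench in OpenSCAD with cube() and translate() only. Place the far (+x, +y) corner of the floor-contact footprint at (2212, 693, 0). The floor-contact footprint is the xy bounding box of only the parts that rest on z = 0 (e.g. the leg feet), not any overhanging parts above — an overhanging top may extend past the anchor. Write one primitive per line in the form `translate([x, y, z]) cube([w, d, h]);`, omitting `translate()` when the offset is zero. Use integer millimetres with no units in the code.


translate([418, 364, 435]) cube([1794, 329, 41]);
translate([418, 364, 0]) cube([45, 45, 435]);
translate([418, 648, 0]) cube([45, 45, 435]);
translate([2167, 364, 0]) cube([45, 45, 435]);
translate([2167, 648, 0]) cube([45, 45, 435]);


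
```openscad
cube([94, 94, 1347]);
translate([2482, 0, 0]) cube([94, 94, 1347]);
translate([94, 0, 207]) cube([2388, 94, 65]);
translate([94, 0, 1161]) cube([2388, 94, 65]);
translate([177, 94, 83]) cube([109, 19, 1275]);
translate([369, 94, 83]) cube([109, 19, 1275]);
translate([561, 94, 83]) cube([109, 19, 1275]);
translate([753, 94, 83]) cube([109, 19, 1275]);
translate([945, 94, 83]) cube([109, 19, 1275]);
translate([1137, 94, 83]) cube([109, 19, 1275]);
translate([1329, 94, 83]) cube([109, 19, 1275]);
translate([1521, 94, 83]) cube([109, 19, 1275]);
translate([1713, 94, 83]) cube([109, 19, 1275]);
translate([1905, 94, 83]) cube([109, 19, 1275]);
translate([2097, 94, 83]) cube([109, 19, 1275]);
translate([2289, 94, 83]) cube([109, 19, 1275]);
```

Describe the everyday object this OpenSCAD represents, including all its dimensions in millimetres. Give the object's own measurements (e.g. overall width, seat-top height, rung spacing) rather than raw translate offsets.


A fence section. Two 94×94 mm posts, 1347 mm tall, stand on the floor with a clear span of 2388 mm between their inner faces. Two horizontal rails of 94×65 mm section span the gap between the posts with their undersides at z = 207 mm and z = 1161 mm, flush with the posts' −y face. 12 pickets, each 109 mm wide, 19 mm thick and 1275 mm tall, are fixed to the +y face of the rails with their bottoms at z = 83 mm, spaced across the span with a 83 mm gap after the −x post and between neighbouring pickets, with 84 mm left before the +x post.


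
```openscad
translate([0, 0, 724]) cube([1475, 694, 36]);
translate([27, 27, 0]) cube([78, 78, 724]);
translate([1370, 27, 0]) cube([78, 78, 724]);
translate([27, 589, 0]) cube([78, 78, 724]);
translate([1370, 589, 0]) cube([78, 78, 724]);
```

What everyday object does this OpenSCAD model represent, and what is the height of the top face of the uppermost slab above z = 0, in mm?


A table. The table height is 760 mm.

A 1475×694×36 slab sits at z = 724 on four 78 mm square posts — a table. The top surface is at 724 + 36 = 760 mm.


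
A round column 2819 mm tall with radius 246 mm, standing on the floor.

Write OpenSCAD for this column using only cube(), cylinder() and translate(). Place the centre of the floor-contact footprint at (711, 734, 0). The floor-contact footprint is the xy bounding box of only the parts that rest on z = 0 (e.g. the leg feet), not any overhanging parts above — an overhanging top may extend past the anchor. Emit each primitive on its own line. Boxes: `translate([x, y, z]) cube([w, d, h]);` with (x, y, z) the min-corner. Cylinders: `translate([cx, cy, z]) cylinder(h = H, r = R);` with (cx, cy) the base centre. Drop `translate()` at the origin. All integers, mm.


translate([711, 734, 0]) cylinder(h = 2819, r = 246);


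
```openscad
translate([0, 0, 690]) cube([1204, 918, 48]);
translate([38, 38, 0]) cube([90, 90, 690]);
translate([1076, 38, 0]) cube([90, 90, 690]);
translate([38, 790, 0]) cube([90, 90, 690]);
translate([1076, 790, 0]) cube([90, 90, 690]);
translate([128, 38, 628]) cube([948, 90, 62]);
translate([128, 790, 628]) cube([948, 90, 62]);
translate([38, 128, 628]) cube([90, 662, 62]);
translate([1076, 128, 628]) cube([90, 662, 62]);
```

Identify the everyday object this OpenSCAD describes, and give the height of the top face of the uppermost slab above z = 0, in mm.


A table. The table height is 738 mm.

A 1204×918×48 slab sits at z = 690 on four 90 mm square posts — a table. The top surface is at 690 + 48 = 738 mm.


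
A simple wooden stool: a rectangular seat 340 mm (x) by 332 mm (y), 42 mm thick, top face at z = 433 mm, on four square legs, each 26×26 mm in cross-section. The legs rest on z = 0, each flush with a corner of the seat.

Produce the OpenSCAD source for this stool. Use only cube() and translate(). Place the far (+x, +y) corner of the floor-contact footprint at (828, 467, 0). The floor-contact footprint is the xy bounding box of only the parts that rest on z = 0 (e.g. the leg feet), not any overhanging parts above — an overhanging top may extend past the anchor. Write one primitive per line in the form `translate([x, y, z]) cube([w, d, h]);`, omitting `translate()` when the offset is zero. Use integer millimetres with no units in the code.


// leg_h = 433 - 42 = 391
translate([488, 135, 391]) cube([340, 332, 42]);
translate([488, 135, 0]) cube([26, 26, 391]);
translate([802, 135, 0]) cube([26, 26, 391]);
translate([488, 441, 0]) cube([26, 26, 391]);
translate([802, 441, 0]) cube([26, 26, 391]);


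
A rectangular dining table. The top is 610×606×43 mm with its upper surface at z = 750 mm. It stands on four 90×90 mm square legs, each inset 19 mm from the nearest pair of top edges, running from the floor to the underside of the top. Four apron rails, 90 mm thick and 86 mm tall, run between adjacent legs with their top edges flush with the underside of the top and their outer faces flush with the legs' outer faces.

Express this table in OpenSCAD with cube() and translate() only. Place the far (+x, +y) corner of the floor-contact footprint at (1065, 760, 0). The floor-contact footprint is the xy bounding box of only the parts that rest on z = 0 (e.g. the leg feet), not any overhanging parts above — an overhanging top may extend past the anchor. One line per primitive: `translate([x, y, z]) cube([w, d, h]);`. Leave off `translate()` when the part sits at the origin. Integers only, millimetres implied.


translate([474, 173, 707]) cube([610, 606, 43]);
translate([493, 192, 0]) cube([90, 90, 707]);
translate([975, 192, 0]) cube([90, 90, 707]);
translate([493, 670, 0]) cube([90, 90, 707]);
translate([975, 670, 0]) cube([90, 90, 707]);
translate([583, 192, 621]) cube([392, 90, 86]);
translate([583, 670, 621]) cube([392, 90, 86]);
translate([493, 282, 621]) cube([90, 388, 86]);
translate([975, 282, 621]) cube([90, 388, 86]);


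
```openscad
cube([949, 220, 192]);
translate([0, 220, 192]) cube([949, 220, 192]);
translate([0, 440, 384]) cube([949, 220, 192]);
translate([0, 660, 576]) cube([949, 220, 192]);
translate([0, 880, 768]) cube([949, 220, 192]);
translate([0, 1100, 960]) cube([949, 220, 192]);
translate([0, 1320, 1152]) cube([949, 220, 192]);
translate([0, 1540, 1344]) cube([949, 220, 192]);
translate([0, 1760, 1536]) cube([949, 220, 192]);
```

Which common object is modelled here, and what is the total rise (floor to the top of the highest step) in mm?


A staircase. The total rise is 1728 mm.

9 identical blocks, each offset up and back from the previous — a staircase. Each step is 192 mm tall and there are 9 of them, so the total rise is 9 × 192 = 1728 mm.


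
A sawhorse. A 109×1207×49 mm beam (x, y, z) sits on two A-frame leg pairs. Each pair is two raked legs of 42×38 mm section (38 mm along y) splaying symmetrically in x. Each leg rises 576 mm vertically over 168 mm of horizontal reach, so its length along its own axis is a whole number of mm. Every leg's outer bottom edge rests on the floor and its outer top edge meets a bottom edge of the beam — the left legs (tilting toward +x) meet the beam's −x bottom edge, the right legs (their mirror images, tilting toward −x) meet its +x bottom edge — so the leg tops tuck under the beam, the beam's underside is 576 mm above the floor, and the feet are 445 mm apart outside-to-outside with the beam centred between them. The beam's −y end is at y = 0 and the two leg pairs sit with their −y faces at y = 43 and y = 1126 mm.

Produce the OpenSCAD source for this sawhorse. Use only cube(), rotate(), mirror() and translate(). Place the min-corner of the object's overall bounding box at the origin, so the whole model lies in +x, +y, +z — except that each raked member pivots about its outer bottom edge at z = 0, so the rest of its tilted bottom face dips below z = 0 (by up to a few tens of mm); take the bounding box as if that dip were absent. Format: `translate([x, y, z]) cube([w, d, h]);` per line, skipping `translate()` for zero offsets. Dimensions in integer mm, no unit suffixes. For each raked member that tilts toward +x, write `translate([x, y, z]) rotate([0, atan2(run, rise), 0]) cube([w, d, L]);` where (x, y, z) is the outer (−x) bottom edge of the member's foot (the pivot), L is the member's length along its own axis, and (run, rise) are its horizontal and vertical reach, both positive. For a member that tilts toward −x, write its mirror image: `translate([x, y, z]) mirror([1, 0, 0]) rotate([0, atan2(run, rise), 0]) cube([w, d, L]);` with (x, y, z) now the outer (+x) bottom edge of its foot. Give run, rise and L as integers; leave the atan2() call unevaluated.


translate([168, 0, 576]) cube([109, 1207, 49]);
translate([0, 43, 0]) rotate([0, atan2(168, 576), 0]) cube([42, 38, 600]);
translate([445, 43, 0]) mirror([1, 0, 0]) rotate([0, atan2(168, 576), 0]) cube([42, 38, 600]);
translate([0, 1126, 0]) rotate([0, atan2(168, 576), 0]) cube([42, 38, 600]);
translate([445, 1126, 0]) mirror([1, 0, 0]) rotate([0, atan2(168, 576), 0]) cube([42, 38, 600]);


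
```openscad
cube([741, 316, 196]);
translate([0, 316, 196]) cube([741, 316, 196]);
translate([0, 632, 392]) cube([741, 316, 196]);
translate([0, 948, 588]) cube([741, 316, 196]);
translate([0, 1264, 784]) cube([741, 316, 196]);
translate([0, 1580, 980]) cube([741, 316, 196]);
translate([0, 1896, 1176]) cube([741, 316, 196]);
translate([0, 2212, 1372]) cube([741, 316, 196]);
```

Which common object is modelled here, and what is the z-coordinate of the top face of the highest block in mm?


A staircase. The total rise is 1568 mm.

8 identical blocks, each offset up and back from the previous — a staircase. Each step is 196 mm tall and there are 8 of them, so the total rise is 8 × 196 = 1568 mm.


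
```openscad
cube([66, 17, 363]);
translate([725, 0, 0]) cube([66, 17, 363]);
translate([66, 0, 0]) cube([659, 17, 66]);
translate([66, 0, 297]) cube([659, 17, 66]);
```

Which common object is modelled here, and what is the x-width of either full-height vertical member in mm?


A picture frame. The border width is 66 mm.

Four thin pieces enclosing a rectangular opening — a picture frame. The two full-height stiles are 363 mm tall; the top rail sits at z = 297 and is 66 mm tall, so the border above the opening is 363 − 297 = 66 mm, matching the stile x-width.


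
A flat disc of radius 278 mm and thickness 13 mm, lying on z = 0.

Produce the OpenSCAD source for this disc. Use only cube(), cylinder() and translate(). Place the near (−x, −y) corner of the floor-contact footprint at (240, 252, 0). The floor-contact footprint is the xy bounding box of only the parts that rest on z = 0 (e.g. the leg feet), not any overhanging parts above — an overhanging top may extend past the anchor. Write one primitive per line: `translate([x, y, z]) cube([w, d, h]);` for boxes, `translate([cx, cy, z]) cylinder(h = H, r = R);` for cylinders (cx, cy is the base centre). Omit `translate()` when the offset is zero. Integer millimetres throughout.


translate([518, 530, 0]) cylinder(h = 13, r = 278);


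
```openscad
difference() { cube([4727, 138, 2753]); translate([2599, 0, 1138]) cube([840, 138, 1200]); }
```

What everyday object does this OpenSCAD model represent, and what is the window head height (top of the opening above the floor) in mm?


A wall with a window opening. The window head height is 2338 mm.

A wall with a rectangular opening subtracted — a window. Sill at z = 1138, opening 1200 mm tall, so the head is at 1138 + 1200 = 2338 mm.


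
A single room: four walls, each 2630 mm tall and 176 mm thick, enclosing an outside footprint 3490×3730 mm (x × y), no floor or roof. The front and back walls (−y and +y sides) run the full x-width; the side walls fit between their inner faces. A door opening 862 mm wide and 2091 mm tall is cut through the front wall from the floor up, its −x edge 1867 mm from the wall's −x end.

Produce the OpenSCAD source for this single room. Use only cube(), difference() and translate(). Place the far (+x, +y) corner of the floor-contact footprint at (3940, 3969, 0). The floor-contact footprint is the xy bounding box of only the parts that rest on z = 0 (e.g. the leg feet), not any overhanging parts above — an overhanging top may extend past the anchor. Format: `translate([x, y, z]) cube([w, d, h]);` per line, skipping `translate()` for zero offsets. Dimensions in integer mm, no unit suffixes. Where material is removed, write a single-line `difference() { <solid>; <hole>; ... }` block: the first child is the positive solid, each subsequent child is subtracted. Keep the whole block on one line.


difference() { translate([450, 239, 0]) cube([3490, 176, 2630]); translate([2317, 239, 0]) cube([862, 176, 2091]); }
translate([450, 3793, 0]) cube([3490, 176, 2630]);
translate([450, 415, 0]) cube([176, 3378, 2630]);
translate([3764, 415, 0]) cube([176, 3378, 2630]);


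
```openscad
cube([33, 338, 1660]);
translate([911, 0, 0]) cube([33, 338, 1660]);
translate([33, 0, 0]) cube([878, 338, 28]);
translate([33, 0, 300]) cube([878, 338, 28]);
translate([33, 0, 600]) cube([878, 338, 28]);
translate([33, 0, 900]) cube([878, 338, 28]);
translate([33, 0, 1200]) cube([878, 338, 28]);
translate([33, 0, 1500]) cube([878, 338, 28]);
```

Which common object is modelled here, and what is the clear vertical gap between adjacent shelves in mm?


A bookshelf. The clear shelf gap is 272 mm.

Two tall side panels with 6 horizontal boards between them — a bookshelf. The first two shelf undersides are at z = 0 and z = 300; with shelf thickness 28, the clear gap is 300 − 0 − 28 = 272 mm.


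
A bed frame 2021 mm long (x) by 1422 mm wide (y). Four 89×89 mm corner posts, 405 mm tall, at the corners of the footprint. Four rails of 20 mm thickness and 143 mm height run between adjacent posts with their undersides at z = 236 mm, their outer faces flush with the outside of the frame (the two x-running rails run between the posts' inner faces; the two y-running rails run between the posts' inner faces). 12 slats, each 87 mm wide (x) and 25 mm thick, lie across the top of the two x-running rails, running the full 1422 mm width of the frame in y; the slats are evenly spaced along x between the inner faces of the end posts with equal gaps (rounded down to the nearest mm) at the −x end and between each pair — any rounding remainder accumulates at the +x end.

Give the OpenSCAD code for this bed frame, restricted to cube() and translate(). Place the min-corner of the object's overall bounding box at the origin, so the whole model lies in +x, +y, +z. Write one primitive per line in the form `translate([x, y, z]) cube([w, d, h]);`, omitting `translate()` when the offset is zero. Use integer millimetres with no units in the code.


// slat z = rail_z + rail_h = 236 + 143 = 379
// slat gap = ⌊(1843 − 12·87) / 13⌋ = 61
cube([89, 89, 405]);
translate([0, 1333, 0]) cube([89, 89, 405]);
translate([1932, 0, 0]) cube([89, 89, 405]);
translate([1932, 1333, 0]) cube([89, 89, 405]);
translate([89, 0, 236]) cube([1843, 20, 143]);
translate([89, 1402, 236]) cube([1843, 20, 143]);
translate([0, 89, 236]) cube([20, 1244, 143]);
translate([2001, 89, 236]) cube([20, 1244, 143]);
translate([150, 0, 379]) cube([87, 1422, 25]);
translate([298, 0, 379]) cube([87, 1422, 25]);
translate([446, 0, 379]) cube([87, 1422, 25]);
translate([594, 0, 379]) cube([87, 1422, 25]);
translate([742, 0, 379]) cube([87, 1422, 25]);
translate([890, 0, 379]) cube([87, 1422, 25]);
translate([1038, 0, 379]) cube([87, 1422, 25]);
translate([1186, 0, 379]) cube([87, 1422, 25]);
translate([1334, 0, 379]) cube([87, 1422, 25]);
translate([1482, 0, 379]) cube([87, 1422, 25]);
translate([1630, 0, 379]) cube([87, 1422, 25]);
translate([1778, 0, 379]) cube([87, 1422, 25]);


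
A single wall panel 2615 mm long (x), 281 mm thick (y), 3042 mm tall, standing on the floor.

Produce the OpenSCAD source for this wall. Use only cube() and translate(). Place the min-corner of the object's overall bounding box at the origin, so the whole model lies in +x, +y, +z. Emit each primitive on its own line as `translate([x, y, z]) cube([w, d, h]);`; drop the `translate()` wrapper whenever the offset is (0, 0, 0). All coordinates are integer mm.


cube([2615, 281, 3042]);


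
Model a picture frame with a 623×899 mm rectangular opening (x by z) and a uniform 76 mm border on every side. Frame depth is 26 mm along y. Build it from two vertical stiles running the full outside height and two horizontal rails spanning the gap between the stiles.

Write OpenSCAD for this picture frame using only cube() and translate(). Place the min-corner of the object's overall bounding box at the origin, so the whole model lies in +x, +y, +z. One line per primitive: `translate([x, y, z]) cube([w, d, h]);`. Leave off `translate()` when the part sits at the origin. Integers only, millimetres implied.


cube([76, 26, 1051]);
translate([699, 0, 0]) cube([76, 26, 1051]);
translate([76, 0, 0]) cube([623, 26, 76]);
translate([76, 0, 975]) cube([623, 26, 76]);


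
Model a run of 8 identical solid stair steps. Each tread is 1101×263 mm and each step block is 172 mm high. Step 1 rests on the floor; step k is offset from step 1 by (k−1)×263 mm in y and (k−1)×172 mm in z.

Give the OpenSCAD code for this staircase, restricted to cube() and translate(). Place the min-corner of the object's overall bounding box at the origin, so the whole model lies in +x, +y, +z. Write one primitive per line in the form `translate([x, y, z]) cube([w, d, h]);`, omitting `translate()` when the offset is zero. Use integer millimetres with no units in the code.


cube([1101, 263, 172]);
translate([0, 263, 172]) cube([1101, 263, 172]);
translate([0, 526, 344]) cube([1101, 263, 172]);
translate([0, 789, 516]) cube([1101, 263, 172]);
translate([0, 1052, 688]) cube([1101, 263, 172]);
translate([0, 1315, 860]) cube([1101, 263, 172]);
translate([0, 1578, 1032]) cube([1101, 263, 172]);
translate([0, 1841, 1204]) cube([1101, 263, 172]);


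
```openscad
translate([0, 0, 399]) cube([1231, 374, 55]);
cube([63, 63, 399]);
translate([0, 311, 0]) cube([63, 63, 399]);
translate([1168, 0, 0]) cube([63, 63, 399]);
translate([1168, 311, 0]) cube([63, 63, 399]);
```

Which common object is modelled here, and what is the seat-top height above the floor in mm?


A bench. The seat-top height is 454 mm.

A long slab on four corner posts — a bench. The slab sits at z = 399 with thickness 55, so the top is 399 + 55 = 454 mm.


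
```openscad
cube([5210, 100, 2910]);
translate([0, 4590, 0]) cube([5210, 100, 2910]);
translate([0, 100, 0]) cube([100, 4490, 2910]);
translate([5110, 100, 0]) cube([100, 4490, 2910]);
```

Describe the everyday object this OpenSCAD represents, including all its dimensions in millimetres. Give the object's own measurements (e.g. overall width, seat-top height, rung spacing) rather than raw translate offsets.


The wall frame of a small rectangular building: four walls, each 2910 mm tall and 100 mm thick, enclosing a footprint 5210 mm (x) by 4690 mm (y) outside-to-outside, with no floor or roof. The front and back walls (the −y and +y sides) span the full width; the two side walls fit between them.


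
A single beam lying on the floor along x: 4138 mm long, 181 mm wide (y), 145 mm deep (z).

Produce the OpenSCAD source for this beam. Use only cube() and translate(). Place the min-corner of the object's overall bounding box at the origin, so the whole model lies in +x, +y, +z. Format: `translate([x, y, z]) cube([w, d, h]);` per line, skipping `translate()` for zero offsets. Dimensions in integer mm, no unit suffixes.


cube([4138, 181, 145]);


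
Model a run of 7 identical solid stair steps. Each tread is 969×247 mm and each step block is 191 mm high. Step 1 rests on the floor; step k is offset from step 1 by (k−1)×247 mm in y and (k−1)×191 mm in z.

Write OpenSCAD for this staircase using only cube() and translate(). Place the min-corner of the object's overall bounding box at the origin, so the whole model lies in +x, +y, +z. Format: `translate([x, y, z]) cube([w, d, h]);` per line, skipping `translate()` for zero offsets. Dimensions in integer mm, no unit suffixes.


cube([969, 247, 191]);
translate([0, 247, 191]) cube([969, 247, 191]);
translate([0, 494, 382]) cube([969, 247, 191]);
translate([0, 741, 573]) cube([969, 247, 191]);
translate([0, 988, 764]) cube([969, 247, 191]);
translate([0, 1235, 955]) cube([969, 247, 191]);
translate([0, 1482, 1146]) cube([969, 247, 191]);


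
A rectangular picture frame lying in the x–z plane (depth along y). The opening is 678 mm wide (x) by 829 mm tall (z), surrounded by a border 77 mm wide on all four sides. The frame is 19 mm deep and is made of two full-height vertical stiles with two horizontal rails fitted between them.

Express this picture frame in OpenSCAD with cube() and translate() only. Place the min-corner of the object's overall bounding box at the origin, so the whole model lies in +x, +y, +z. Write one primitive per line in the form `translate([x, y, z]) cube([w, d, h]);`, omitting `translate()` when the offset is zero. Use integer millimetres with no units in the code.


cube([77, 19, 983]);
translate([755, 0, 0]) cube([77, 19, 983]);
translate([77, 0, 0]) cube([678, 19, 77]);
translate([77, 0, 906]) cube([678, 19, 77]);


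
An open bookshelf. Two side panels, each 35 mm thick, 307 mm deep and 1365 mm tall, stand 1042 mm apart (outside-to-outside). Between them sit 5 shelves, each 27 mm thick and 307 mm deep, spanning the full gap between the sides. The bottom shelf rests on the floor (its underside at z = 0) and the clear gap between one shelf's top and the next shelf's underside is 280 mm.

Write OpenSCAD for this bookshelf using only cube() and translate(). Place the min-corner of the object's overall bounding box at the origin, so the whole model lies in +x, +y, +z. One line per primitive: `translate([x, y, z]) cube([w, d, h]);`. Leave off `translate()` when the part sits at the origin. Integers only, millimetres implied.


cube([35, 307, 1365]);
translate([1007, 0, 0]) cube([35, 307, 1365]);
translate([35, 0, 0]) cube([972, 307, 27]);
translate([35, 0, 307]) cube([972, 307, 27]);
translate([35, 0, 614]) cube([972, 307, 27]);
translate([35, 0, 921]) cube([972, 307, 27]);
translate([35, 0, 1228]) cube([972, 307, 27]);


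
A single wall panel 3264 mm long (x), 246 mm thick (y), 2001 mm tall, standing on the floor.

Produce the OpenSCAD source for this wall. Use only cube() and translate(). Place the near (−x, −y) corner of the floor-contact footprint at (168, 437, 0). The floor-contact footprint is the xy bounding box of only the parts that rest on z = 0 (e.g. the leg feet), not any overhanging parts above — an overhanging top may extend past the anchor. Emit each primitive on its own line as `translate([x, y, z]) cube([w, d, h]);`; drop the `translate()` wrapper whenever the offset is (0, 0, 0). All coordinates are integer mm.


translate([168, 437, 0]) cube([3264, 246, 2001]);


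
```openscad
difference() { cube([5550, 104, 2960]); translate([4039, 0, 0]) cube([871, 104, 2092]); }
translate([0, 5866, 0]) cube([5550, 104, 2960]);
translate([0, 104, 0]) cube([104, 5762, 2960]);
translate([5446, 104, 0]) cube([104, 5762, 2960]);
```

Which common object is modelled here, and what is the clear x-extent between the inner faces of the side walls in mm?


A single room. The interior width is 5342 mm.

Four walls enclosing a rectangle with a door in the front wall — a room. Outside width 5550 minus two 104 mm walls gives 5342 mm.


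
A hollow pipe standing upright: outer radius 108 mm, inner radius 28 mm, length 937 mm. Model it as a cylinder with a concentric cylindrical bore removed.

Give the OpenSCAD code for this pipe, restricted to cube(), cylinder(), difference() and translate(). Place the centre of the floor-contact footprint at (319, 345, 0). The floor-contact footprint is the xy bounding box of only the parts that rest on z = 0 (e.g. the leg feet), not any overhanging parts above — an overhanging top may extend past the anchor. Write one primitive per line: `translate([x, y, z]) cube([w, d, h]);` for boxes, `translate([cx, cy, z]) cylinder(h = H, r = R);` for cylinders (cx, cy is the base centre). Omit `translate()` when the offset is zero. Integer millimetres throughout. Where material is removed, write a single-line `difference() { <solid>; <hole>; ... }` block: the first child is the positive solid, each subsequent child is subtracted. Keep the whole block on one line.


difference() { translate([319, 345, 0]) cylinder(h = 937, r = 108); translate([319, 345, 0]) cylinder(h = 937, r = 28); }


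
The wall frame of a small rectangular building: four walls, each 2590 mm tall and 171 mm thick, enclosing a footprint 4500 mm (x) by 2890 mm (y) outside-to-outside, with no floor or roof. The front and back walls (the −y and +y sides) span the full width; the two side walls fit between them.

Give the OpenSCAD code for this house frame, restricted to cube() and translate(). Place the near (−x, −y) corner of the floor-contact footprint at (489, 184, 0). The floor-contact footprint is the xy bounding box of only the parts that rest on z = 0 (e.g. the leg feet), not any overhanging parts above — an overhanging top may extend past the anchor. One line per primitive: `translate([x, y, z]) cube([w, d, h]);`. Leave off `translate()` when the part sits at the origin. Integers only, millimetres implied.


translate([489, 184, 0]) cube([4500, 171, 2590]);
translate([489, 2903, 0]) cube([4500, 171, 2590]);
translate([489, 355, 0]) cube([171, 2548, 2590]);
translate([4818, 355, 0]) cube([171, 2548, 2590]);


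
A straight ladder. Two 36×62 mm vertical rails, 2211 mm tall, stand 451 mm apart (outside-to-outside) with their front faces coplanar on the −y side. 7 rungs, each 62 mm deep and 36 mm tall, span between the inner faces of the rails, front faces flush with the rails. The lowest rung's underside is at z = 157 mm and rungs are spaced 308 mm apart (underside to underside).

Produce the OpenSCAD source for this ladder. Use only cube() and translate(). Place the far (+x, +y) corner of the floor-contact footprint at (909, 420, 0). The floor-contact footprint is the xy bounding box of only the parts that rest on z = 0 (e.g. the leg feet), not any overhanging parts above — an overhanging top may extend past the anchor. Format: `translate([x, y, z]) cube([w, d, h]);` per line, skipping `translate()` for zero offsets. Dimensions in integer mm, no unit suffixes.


// rung span = 451 - 2*36 = 379
// rung[k] z = 157 + k*308
translate([458, 358, 0]) cube([36, 62, 2211]);
translate([873, 358, 0]) cube([36, 62, 2211]);
translate([494, 358, 157]) cube([379, 62, 36]);
translate([494, 358, 465]) cube([379, 62, 36]);
translate([494, 358, 773]) cube([379, 62, 36]);
translate([494, 358, 1081]) cube([379, 62, 36]);
translate([494, 358, 1389]) cube([379, 62, 36]);
translate([494, 358, 1697]) cube([379, 62, 36]);
translate([494, 358, 2005]) cube([379, 62, 36]);


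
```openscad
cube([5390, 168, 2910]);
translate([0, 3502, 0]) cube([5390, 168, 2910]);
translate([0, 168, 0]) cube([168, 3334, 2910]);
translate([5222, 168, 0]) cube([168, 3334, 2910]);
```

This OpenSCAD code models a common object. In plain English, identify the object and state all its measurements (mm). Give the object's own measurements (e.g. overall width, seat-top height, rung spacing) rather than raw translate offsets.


The wall frame of a small rectangular building: four walls, each 2910 mm tall and 168 mm thick, enclosing a footprint 5390 mm (x) by 3670 mm (y) outside-to-outside, with no floor or roof. The front and back walls (the −y and +y sides) span the full width; the two side walls fit between them.


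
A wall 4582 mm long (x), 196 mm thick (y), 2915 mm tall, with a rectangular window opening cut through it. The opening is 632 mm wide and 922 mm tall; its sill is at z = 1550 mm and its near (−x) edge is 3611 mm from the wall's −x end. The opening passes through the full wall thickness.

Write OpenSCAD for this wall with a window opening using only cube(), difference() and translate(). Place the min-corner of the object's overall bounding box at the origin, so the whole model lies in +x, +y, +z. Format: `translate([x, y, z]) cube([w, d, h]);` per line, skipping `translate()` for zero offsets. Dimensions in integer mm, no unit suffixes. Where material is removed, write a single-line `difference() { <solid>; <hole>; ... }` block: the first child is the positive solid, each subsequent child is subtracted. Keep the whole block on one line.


difference() { cube([4582, 196, 2915]); translate([3611, 0, 1550]) cube([632, 196, 922]); }


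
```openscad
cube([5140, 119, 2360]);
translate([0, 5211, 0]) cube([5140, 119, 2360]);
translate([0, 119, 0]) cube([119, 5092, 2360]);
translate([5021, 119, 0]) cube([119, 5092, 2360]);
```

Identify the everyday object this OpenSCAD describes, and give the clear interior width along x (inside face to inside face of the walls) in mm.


A house (or room) frame. The interior width is 4902 mm.

Four 2360 mm walls enclosing a rectangle with no floor or roof — a room or house frame. Outside width is 5140 mm and wall thickness is 119 mm, so the interior width is 5140 − 2 × 119 = 4902 mm.


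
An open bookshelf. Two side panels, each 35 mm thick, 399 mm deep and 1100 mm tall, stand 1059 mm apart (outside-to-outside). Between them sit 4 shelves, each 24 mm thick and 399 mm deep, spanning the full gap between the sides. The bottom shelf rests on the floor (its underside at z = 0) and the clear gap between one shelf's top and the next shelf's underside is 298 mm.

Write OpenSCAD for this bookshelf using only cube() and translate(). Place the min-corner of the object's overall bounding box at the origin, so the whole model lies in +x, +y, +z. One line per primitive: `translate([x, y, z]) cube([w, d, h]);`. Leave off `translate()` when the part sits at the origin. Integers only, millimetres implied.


cube([35, 399, 1100]);
translate([1024, 0, 0]) cube([35, 399, 1100]);
translate([35, 0, 0]) cube([989, 399, 24]);
translate([35, 0, 322]) cube([989, 399, 24]);
translate([35, 0, 644]) cube([989, 399, 24]);
translate([35, 0, 966]) cube([989, 399, 24]);


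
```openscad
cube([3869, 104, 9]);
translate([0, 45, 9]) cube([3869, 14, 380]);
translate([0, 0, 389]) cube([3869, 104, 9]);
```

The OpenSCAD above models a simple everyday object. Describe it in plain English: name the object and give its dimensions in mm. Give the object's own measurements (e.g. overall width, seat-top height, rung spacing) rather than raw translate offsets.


An I-beam lying along x, 3869 mm long. Overall section height 398 mm. Two flanges 104 mm wide (y) and 9 mm thick, one on the floor and one at the top; a web 14 mm thick runs between them, centred on the flange width.


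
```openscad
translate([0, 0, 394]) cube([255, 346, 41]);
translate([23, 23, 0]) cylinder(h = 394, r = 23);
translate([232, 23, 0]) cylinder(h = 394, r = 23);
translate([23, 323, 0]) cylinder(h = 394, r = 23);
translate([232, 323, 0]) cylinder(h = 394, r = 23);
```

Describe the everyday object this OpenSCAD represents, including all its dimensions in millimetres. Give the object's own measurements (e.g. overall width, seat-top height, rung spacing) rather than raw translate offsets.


A four-legged stool. The seat is a 255×346×41 mm slab whose top surface is at z = 435 mm; four round legs, each 46 mm in diameter, run from the floor (z = 0) to the underside of the seat, each leg's axis is inset half a diameter from the nearest pair of seat edges (so the leg's bounding box is flush with the corner).


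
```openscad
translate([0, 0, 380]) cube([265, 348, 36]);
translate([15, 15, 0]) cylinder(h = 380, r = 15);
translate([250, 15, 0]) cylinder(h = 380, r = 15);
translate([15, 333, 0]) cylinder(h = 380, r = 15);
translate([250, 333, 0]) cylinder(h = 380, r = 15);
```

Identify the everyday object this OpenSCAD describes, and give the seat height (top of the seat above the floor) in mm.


A stool. The seat height is 416 mm.

A 265×348×36 slab at z = 380 on four corner cylinders — a stool. The seat top is 380 + 36 = 416 mm.


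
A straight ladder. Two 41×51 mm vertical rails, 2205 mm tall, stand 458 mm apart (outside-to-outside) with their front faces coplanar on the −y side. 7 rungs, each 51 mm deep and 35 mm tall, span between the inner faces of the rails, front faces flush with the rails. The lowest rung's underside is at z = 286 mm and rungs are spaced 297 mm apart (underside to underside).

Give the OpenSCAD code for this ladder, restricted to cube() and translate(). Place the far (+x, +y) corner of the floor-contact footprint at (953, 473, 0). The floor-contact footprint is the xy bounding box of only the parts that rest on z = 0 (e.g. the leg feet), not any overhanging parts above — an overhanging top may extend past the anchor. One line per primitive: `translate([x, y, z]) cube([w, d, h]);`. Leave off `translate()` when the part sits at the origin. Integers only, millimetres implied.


// rung span = 458 - 2*41 = 376
// rung[k] z = 286 + k*297
translate([495, 422, 0]) cube([41, 51, 2205]);
translate([912, 422, 0]) cube([41, 51, 2205]);
translate([536, 422, 286]) cube([376, 51, 35]);
translate([536, 422, 583]) cube([376, 51, 35]);
translate([536, 422, 880]) cube([376, 51, 35]);
translate([536, 422, 1177]) cube([376, 51, 35]);
translate([536, 422, 1474]) cube([376, 51, 35]);
translate([536, 422, 1771]) cube([376, 51, 35]);
translate([536, 422, 2068]) cube([376, 51, 35]);


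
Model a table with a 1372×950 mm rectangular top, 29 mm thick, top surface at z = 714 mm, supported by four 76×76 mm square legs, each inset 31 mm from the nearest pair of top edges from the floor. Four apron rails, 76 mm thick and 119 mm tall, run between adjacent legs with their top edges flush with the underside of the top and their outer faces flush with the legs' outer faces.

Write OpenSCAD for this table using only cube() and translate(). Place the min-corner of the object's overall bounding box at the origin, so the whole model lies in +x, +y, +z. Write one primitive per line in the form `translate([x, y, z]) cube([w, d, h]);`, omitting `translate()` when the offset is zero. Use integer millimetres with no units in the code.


translate([0, 0, 685]) cube([1372, 950, 29]);
translate([31, 31, 0]) cube([76, 76, 685]);
translate([1265, 31, 0]) cube([76, 76, 685]);
translate([31, 843, 0]) cube([76, 76, 685]);
translate([1265, 843, 0]) cube([76, 76, 685]);
translate([107, 31, 566]) cube([1158, 76, 119]);
translate([107, 843, 566]) cube([1158, 76, 119]);
translate([31, 107, 566]) cube([76, 736, 119]);
translate([1265, 107, 566]) cube([76, 736, 119]);


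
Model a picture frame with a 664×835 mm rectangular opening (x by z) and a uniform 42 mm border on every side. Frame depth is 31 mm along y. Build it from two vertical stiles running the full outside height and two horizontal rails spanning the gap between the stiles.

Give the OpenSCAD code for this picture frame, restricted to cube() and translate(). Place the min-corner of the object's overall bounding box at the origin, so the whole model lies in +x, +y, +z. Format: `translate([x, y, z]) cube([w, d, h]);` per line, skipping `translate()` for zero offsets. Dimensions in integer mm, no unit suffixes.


cube([42, 31, 919]);
translate([706, 0, 0]) cube([42, 31, 919]);
translate([42, 0, 0]) cube([664, 31, 42]);
translate([42, 0, 877]) cube([664, 31, 42]);


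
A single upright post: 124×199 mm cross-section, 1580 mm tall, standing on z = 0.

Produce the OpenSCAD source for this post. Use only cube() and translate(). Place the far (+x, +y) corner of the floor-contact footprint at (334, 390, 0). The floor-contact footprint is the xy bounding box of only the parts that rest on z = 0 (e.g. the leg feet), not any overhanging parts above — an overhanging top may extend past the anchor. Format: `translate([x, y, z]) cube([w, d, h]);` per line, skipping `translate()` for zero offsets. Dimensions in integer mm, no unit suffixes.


translate([210, 191, 0]) cube([124, 199, 1580]);
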